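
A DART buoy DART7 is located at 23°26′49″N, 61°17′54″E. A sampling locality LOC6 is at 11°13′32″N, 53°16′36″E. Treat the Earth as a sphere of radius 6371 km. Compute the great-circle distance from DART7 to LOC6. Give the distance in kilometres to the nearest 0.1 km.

DART7: φ = +23.44694°, λ = +61.29833°
LOC6: φ = +11.22556°, λ = +53.27667°
Δφ = -12.2214°,  Δλ = -8.0217°
a = sin²(Δφ/2) + cos φ₁ cos φ₂ sin²(Δλ/2) = 0.015734
c = 2·arcsin(√a) = 0.251533 rad = 14.4118°
d = R·c = 6371 × 0.251533 = 1602.5 km

1602.5 km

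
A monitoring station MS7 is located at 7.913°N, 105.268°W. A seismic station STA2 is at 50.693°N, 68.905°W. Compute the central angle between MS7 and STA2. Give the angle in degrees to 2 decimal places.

52.28°

Δφ = 42.7800°,  Δλ = 36.3630°
a = sin²(Δφ/2) + cos φ₁ cos φ₂ sin²(Δλ/2) = 0.194105
c = 2·arcsin(√a) = 0.912476 rad = 52.2810°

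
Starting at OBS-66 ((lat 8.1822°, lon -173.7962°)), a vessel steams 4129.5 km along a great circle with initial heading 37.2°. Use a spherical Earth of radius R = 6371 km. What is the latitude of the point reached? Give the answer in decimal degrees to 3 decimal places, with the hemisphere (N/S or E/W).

36.118°N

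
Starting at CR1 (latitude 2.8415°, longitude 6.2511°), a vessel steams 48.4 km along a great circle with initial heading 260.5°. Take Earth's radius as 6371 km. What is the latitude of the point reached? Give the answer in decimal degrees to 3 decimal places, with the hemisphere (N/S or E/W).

2.770°N

δ = d/R = 48.4/6371 = 0.007597 rad
φ₂ = arcsin(sin φ₁ cos δ + cos φ₁ sin δ cos θ)
   = arcsin(0.04957·0.99997 + 0.99877·0.00760·-0.16505) = 2.76958°
λ₂ = λ₁ + atan2(sin θ sin δ cos φ₁, cos δ − sin φ₁ sin φ₂) = 5.82130°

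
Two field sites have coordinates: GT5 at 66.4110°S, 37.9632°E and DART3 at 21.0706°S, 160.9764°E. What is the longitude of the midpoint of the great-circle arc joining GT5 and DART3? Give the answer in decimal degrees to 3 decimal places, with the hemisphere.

Bx = cos φ₂ cos Δλ = -0.508404,  By = cos φ₂ sin Δλ = 0.782478
φₘ = atan2(sin φ₁ + sin φ₂, √((cos φ₁ + Bx)² + By²)) = -58.23891°
λₘ = λ₁ + atan2(By, cos φ₁ + Bx) = 135.83826°

135.838°E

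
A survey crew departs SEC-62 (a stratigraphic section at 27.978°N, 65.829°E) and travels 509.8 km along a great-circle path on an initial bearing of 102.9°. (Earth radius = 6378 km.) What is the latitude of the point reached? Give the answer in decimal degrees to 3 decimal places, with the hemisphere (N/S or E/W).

δ = d/R = 509.8/6378 = 0.079931 rad
φ₂ = arcsin(sin φ₁ cos δ + cos φ₁ sin δ cos θ)
   = arcsin(0.46913·0.99681 + 0.88313·0.07985·-0.22325) = 26.86516°
λ₂ = λ₁ + atan2(sin θ sin δ cos φ₁, cos δ − sin φ₁ sin φ₂) = 70.83425°

26.865°N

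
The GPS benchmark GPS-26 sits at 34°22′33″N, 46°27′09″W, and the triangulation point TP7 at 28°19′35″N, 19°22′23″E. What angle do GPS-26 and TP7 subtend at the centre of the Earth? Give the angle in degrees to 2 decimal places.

GPS-26: φ = +34.37583°, λ = -46.45250°
TP7: φ = +28.32639°, λ = +19.37306°
Δφ = -6.0494°,  Δλ = 65.8256°
a = sin²(Δφ/2) + cos φ₁ cos φ₂ sin²(Δλ/2) = 0.217284
c = 2·arcsin(√a) = 0.969840 rad = 55.5678°

55.57°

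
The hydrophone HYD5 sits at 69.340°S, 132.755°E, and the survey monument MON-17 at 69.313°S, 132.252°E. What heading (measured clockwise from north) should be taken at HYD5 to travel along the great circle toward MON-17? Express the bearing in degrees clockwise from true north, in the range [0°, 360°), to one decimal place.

Δλ = -0.5030°
y = sin Δλ · cos φ₂ = -0.003101
x = cos φ₁ sin φ₂ − sin φ₁ cos φ₂ cos Δλ = 0.000459
θ = atan2(y, x) = -81.5901° → 278.4099° (mod 360°)

278.4°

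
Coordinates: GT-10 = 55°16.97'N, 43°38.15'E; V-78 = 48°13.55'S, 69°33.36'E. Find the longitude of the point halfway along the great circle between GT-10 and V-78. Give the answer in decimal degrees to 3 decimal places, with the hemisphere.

57.627°E

GT-10: φ = +55.28283°, λ = +43.63583°
V-78: φ = -48.22583°, λ = +69.55600°
Bx = cos φ₂ cos Δλ = 0.599180,  By = cos φ₂ sin Δλ = 0.291207
φₘ = atan2(sin φ₁ + sin φ₂, √((cos φ₁ + Bx)² + By²)) = 3.61991°
λₘ = λ₁ + atan2(By, cos φ₁ + Bx) = 57.62732°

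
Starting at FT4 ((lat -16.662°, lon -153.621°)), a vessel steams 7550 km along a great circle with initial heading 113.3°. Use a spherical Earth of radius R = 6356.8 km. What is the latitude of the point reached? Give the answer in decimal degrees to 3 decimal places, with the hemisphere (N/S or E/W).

27.300°S

δ = d/R = 7550/6356.8 = 1.187705 rad
φ₂ = arcsin(sin φ₁ cos δ + cos φ₁ sin δ cos θ)
   = arcsin(-0.28673·0.37379 + 0.95801·0.92751·-0.39555) = -27.29969°
λ₂ = λ₁ + atan2(sin θ sin δ cos φ₁, cos δ − sin φ₁ sin φ₂) = -80.15611°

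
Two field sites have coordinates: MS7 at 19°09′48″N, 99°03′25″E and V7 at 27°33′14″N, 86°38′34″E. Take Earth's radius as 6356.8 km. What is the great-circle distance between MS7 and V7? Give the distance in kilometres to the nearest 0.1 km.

1568.4 km

MS7: φ = +19.16333°, λ = +99.05694°
V7: φ = +27.55389°, λ = +86.64278°
Δφ = 8.3906°,  Δλ = -12.4142°
a = sin²(Δφ/2) + cos φ₁ cos φ₂ sin²(Δλ/2) = 0.015142
c = 2·arcsin(√a) = 0.246730 rad = 14.1366°
d = R·c = 6356.8 × 0.246730 = 1568.4 km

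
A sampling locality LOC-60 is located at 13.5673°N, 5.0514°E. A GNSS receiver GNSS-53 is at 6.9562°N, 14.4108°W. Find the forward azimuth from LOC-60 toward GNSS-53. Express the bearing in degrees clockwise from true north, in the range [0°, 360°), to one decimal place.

Δλ = -19.4622°
y = sin Δλ · cos φ₂ = -0.330732
x = cos φ₁ sin φ₂ − sin φ₁ cos φ₂ cos Δλ = -0.101824
θ = atan2(y, x) = -107.1123° → 252.8877° (mod 360°)

252.9°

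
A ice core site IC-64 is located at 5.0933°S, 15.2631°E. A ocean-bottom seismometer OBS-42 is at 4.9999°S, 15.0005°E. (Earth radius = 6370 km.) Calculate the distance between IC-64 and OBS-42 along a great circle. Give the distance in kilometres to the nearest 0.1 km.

30.9 km

Δφ = 0.0934°,  Δλ = -0.2626°
a = sin²(Δφ/2) + cos φ₁ cos φ₂ sin²(Δλ/2) = 0.000006
c = 2·arcsin(√a) = 0.004848 rad = 0.2778°
d = R·c = 6370 × 0.004848 = 30.9 km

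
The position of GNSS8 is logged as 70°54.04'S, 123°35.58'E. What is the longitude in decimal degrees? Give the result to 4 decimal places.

123.5930°E

123° + 35.58′/60 = 123 + 0.59300 = 123.5930°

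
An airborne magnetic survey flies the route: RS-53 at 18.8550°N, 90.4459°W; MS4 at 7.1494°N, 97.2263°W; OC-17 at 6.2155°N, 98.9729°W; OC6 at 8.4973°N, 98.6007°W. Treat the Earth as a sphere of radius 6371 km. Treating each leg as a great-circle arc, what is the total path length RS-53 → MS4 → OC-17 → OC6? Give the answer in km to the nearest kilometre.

RS-53→MS4: c = 0.234478 rad, d = 1493.86 km
MS4→OC-17: c = 0.034385 rad, d = 219.07 km
OC-17→OC6: c = 0.040343 rad, d = 257.02 km
Total = 1493.86 + 219.07 + 257.02 = 1969.95 km

1970 km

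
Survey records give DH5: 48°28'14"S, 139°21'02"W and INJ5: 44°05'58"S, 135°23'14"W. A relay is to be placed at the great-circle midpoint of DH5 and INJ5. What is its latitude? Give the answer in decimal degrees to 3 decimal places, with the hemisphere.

DH5: φ = -48.47056°, λ = -139.35056°
INJ5: φ = -44.09944°, λ = -135.38722°
Bx = cos φ₂ cos Δλ = 0.716416,  By = cos φ₂ sin Δλ = 0.049636
φₘ = atan2(sin φ₁ + sin φ₂, √((cos φ₁ + Bx)² + By²)) = -46.30209°
λₘ = λ₁ + atan2(By, cos φ₁ + Bx) = -137.28976°

46.302°S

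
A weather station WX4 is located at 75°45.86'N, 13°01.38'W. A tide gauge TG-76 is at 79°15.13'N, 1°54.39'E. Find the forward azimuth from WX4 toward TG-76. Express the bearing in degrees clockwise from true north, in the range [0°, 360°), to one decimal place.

WX4: φ = +75.76433°, λ = -13.02300°
TG-76: φ = +79.25217°, λ = +1.90650°
Δλ = 14.9295°
y = sin Δλ · cos φ₂ = 0.048045
x = cos φ₁ sin φ₂ − sin φ₁ cos φ₂ cos Δλ = 0.066938
θ = atan2(y, x) = 35.6687° → 35.6687° (mod 360°)

35.7°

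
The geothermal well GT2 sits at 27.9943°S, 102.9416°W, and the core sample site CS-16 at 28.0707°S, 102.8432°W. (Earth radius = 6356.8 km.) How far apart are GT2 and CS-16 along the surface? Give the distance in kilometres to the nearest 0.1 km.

Δφ = -0.0764°,  Δλ = 0.0984°
a = sin²(Δφ/2) + cos φ₁ cos φ₂ sin²(Δλ/2) = 0.000001
c = 2·arcsin(√a) = 0.002019 rad = 0.1157°
d = R·c = 6356.8 × 0.002019 = 12.8 km

12.8 km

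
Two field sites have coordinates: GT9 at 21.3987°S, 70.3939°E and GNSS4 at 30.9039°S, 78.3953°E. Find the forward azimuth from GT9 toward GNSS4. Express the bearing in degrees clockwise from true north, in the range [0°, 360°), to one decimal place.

144.6°

Δλ = 8.0014°
y = sin Δλ · cos φ₂ = 0.119435
x = cos φ₁ sin φ₂ − sin φ₁ cos φ₂ cos Δλ = -0.168185
θ = atan2(y, x) = 144.6198° → 144.6198° (mod 360°)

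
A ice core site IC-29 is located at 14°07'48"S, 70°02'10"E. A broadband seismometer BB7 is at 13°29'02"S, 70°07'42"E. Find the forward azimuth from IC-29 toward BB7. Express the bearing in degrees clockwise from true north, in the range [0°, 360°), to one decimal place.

IC-29: φ = -14.13000°, λ = +70.03611°
BB7: φ = -13.48389°, λ = +70.12833°
Δλ = 0.0922°
y = sin Δλ · cos φ₂ = 0.001565
x = cos φ₁ sin φ₂ − sin φ₁ cos φ₂ cos Δλ = 0.011276
θ = atan2(y, x) = 7.9025° → 7.9025° (mod 360°)

7.9°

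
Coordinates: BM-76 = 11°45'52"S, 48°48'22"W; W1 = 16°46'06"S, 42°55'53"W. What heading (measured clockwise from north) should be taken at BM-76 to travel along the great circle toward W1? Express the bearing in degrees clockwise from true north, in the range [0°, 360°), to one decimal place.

132.0°

BM-76: φ = -11.76444°, λ = -48.80611°
W1: φ = -16.76833°, λ = -42.93139°
Δλ = 5.8747°
y = sin Δλ · cos φ₂ = 0.098002
x = cos φ₁ sin φ₂ − sin φ₁ cos φ₂ cos Δλ = -0.088249
θ = atan2(y, x) = 132.0025° → 132.0025° (mod 360°)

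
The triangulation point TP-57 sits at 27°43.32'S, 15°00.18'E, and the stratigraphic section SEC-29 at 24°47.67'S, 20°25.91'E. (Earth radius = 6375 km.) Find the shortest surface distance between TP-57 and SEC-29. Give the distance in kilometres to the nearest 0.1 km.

632.0 km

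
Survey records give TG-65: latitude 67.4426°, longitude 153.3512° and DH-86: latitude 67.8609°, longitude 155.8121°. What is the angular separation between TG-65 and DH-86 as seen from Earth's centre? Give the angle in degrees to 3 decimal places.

1.025°

Δφ = 0.4183°,  Δλ = 2.4609°
a = sin²(Δφ/2) + cos φ₁ cos φ₂ sin²(Δλ/2) = 0.000080
c = 2·arcsin(√a) = 0.017887 rad = 1.0249°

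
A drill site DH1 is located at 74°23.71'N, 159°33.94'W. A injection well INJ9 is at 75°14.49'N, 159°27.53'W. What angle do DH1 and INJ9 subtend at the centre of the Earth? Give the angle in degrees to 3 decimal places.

0.847°

DH1: φ = +74.39517°, λ = -159.56567°
INJ9: φ = +75.24150°, λ = -159.45883°
Δφ = 0.8463°,  Δλ = 0.1068°
a = sin²(Δφ/2) + cos φ₁ cos φ₂ sin²(Δλ/2) = 0.000055
c = 2·arcsin(√a) = 0.014779 rad = 0.8468°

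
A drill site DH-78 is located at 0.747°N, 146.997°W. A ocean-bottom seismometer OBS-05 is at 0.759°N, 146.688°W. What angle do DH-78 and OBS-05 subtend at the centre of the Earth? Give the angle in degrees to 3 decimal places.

Δφ = 0.0120°,  Δλ = 0.3090°
a = sin²(Δφ/2) + cos φ₁ cos φ₂ sin²(Δλ/2) = 0.000007
c = 2·arcsin(√a) = 0.005397 rad = 0.3092°

0.309°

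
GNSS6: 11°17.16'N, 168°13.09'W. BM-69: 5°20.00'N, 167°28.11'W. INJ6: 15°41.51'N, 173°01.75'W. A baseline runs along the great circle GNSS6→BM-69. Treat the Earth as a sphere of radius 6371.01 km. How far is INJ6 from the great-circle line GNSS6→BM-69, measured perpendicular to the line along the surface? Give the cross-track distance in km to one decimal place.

449.2 km

GNSS6: φ = +11.28600°, λ = -168.21817°
BM-69: φ = +5.33333°, λ = -167.46850°
INJ6: φ = +15.69183°, λ = -173.02917°
δ₁₃ = central angle GNSS6→INJ6 = 0.112143 rad  (haversine)
θ₁₃ = bearing GNSS6→INJ6 = 313.820°,  θ₁₂ = bearing GNSS6→BM-69 = 172.839°
dₓₜ = R·arcsin(sin δ₁₃ · sin(θ₁₃ − θ₁₂)) = 6371.01·arcsin(0.11191·sin(140.981°)) = 449.240 km
|dₓₜ| = 449.240 km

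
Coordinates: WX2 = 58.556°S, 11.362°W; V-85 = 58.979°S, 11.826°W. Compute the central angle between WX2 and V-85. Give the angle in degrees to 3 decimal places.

0.487°

Δφ = -0.4230°,  Δλ = -0.4640°
a = sin²(Δφ/2) + cos φ₁ cos φ₂ sin²(Δλ/2) = 0.000018
c = 2·arcsin(√a) = 0.008493 rad = 0.4866°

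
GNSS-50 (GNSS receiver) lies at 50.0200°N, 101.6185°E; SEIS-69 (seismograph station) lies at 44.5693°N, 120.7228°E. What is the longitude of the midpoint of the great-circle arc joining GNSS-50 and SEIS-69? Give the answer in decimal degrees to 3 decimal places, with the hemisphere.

111.668°E

Bx = cos φ₂ cos Δλ = 0.673166,  By = cos φ₂ sin Δλ = 0.233161
φₘ = atan2(sin φ₁ + sin φ₂, √((cos φ₁ + Bx)² + By²)) = 47.69204°
λₘ = λ₁ + atan2(By, cos φ₁ + Bx) = 111.66792°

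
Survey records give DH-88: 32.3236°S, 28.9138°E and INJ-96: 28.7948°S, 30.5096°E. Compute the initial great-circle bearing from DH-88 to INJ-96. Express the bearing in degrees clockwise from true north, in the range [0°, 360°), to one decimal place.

21.7°

Δλ = 1.5958°
y = sin Δλ · cos φ₂ = 0.024405
x = cos φ₁ sin φ₂ − sin φ₁ cos φ₂ cos Δλ = 0.061369
θ = atan2(y, x) = 21.6866° → 21.6866° (mod 360°)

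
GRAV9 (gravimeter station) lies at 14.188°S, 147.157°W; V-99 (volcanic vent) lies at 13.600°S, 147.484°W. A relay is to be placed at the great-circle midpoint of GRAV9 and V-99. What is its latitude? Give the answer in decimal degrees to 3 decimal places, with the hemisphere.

Bx = cos φ₂ cos Δλ = 0.971945,  By = cos φ₂ sin Δλ = -0.005547
φₘ = atan2(sin φ₁ + sin φ₂, √((cos φ₁ + Bx)² + By²)) = -13.89405°
λₘ = λ₁ + atan2(By, cos φ₁ + Bx) = -147.32071°

13.894°S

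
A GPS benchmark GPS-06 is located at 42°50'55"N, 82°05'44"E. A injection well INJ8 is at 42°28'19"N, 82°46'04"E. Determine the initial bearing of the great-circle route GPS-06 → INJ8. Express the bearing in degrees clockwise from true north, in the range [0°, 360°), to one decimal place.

GPS-06: φ = +42.84861°, λ = +82.09556°
INJ8: φ = +42.47194°, λ = +82.76778°
Δλ = 0.6722°
y = sin Δλ · cos φ₂ = 0.008654
x = cos φ₁ sin φ₂ − sin φ₁ cos φ₂ cos Δλ = -0.006540
θ = atan2(y, x) = 127.0777° → 127.0777° (mod 360°)

127.1°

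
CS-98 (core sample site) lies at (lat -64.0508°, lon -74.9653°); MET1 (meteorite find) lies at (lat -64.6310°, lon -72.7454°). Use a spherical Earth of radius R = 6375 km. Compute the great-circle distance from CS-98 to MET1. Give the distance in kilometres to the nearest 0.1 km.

124.9 km

Δφ = -0.5802°,  Δλ = 2.2199°
a = sin²(Δφ/2) + cos φ₁ cos φ₂ sin²(Δλ/2) = 0.000096
c = 2·arcsin(√a) = 0.019595 rad = 1.1227°
d = R·c = 6375 × 0.019595 = 124.9 km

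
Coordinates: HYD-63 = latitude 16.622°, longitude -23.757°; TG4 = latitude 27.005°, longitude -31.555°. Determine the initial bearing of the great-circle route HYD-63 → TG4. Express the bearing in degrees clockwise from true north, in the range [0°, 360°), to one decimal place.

Δλ = -7.7980°
y = sin Δλ · cos φ₂ = -0.120887
x = cos φ₁ sin φ₂ − sin φ₁ cos φ₂ cos Δλ = 0.182584
θ = atan2(y, x) = -33.5082° → 326.4918° (mod 360°)

326.5°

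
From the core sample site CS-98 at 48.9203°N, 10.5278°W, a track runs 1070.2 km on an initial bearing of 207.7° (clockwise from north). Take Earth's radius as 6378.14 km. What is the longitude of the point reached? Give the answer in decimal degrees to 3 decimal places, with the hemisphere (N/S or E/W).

δ = d/R = 1070.2/6378.14 = 0.167792 rad
φ₂ = arcsin(sin φ₁ cos δ + cos φ₁ sin δ cos θ)
   = arcsin(0.75380·0.98596 + 0.65711·0.16701·-0.88539) = 40.24415°
λ₂ = λ₁ + atan2(sin θ sin δ cos φ₁, cos δ − sin φ₁ sin φ₂) = -16.36516°

16.365°W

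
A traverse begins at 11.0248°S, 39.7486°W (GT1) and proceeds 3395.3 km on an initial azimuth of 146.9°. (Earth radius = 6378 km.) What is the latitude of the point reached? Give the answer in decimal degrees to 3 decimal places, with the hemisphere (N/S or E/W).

δ = d/R = 3395.3/6378 = 0.532346 rad
φ₂ = arcsin(sin φ₁ cos δ + cos φ₁ sin δ cos θ)
   = arcsin(-0.19123·0.86162 + 0.98154·0.50756·-0.83772) = -35.59927°
λ₂ = λ₁ + atan2(sin θ sin δ cos φ₁, cos δ − sin φ₁ sin φ₂) = -19.81774°

35.599°S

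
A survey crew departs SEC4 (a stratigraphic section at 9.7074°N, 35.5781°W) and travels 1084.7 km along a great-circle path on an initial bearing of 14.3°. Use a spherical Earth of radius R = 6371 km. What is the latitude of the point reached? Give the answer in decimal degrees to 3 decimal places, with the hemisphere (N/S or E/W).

δ = d/R = 1084.7/6371 = 0.170256 rad
φ₂ = arcsin(sin φ₁ cos δ + cos φ₁ sin δ cos θ)
   = arcsin(0.16862·0.98554 + 0.98568·0.16943·0.96902) = 19.14819°
λ₂ = λ₁ + atan2(sin θ sin δ cos φ₁, cos δ − sin φ₁ sin φ₂) = -33.03900°

19.148°N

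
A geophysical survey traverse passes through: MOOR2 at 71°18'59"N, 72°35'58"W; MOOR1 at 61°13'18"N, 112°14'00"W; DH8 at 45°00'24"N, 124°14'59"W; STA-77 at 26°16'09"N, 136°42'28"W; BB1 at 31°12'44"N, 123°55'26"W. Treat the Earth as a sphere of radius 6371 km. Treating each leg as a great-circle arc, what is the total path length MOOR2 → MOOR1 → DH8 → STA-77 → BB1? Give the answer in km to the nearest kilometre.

7731 km

MOOR2: φ = +71.31639°, λ = -72.59944°
MOOR1: φ = +61.22167°, λ = -112.23333°
DH8: φ = +45.00667°, λ = -124.24972°
STA-77: φ = +26.26917°, λ = -136.70778°
BB1: φ = +31.21222°, λ = -123.92389°
MOOR2→MOOR1: c = 0.320526 rad, d = 2042.07 km
MOOR1→DH8: c = 0.308592 rad, d = 1966.04 km
DH8→STA-77: c = 0.370705 rad, d = 2361.76 km
STA-77→BB1: c = 0.213620 rad, d = 1360.97 km
Total = 2042.07 + 1966.04 + 2361.76 + 1360.97 = 7730.84 km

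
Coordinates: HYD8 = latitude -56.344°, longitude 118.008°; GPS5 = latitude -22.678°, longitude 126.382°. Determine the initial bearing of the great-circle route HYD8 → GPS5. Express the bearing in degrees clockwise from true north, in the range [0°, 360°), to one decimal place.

Δλ = 8.3740°
y = sin Δλ · cos φ₂ = 0.134375
x = cos φ₁ sin φ₂ − sin φ₁ cos φ₂ cos Δλ = 0.546162
θ = atan2(y, x) = 13.8222° → 13.8222° (mod 360°)

13.8°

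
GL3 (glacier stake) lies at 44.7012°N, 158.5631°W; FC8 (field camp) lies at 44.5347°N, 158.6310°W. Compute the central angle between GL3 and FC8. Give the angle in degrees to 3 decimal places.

Δφ = -0.1665°,  Δλ = -0.0679°
a = sin²(Δφ/2) + cos φ₁ cos φ₂ sin²(Δλ/2) = 0.000002
c = 2·arcsin(√a) = 0.003026 rad = 0.1734°

0.173°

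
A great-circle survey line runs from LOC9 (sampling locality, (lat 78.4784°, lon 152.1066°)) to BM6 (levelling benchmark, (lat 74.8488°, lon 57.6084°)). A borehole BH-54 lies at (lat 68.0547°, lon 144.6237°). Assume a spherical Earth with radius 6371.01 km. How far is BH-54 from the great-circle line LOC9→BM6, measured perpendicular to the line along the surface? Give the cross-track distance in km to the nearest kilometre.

δ₁₃ = central angle LOC9→BH-54 = 0.185409 rad  (haversine)
θ₁₃ = bearing LOC9→BH-54 = 195.308°,  θ₁₂ = bearing LOC9→BM6 = 309.249°
dₓₜ = R·arcsin(sin δ₁₃ · sin(θ₁₃ − θ₁₂)) = 6371.01·arcsin(0.18435·sin(-113.941°)) = -1078.583 km
|dₓₜ| = 1078.583 km

1079 km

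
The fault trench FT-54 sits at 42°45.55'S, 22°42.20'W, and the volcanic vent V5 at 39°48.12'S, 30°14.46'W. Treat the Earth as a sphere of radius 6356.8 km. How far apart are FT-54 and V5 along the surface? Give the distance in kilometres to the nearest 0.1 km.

708.6 km

FT-54: φ = -42.75917°, λ = -22.70333°
V5: φ = -39.80200°, λ = -30.24100°
Δφ = 2.9572°,  Δλ = -7.5377°
a = sin²(Δφ/2) + cos φ₁ cos φ₂ sin²(Δλ/2) = 0.003103
c = 2·arcsin(√a) = 0.111465 rad = 6.3865°
d = R·c = 6356.8 × 0.111465 = 708.6 km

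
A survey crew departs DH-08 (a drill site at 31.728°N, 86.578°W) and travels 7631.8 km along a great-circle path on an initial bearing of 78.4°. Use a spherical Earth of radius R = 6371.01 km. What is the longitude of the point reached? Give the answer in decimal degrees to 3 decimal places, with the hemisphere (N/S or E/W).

δ = d/R = 7631.8/6371.01 = 1.197895 rad
φ₂ = arcsin(sin φ₁ cos δ + cos φ₁ sin δ cos θ)
   = arcsin(0.52589·0.36432 + 0.85055·0.93127·0.20108) = 20.54020°
λ₂ = λ₁ + atan2(sin θ sin δ cos φ₁, cos δ − sin φ₁ sin φ₂) = -9.62485°

9.625°W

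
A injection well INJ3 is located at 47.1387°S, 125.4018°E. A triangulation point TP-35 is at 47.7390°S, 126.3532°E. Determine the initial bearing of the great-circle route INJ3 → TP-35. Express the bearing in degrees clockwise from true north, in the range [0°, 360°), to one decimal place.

133.4°

Δλ = 0.9514°
y = sin Δλ · cos φ₂ = 0.011167
x = cos φ₁ sin φ₂ − sin φ₁ cos φ₂ cos Δλ = -0.010545
θ = atan2(y, x) = 133.3602° → 133.3602° (mod 360°)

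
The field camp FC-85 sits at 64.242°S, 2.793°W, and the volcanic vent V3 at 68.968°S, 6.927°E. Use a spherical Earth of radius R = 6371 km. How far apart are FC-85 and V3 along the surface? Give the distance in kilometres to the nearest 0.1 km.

Δφ = -4.7260°,  Δλ = 9.7200°
a = sin²(Δφ/2) + cos φ₁ cos φ₂ sin²(Δλ/2) = 0.002819
c = 2·arcsin(√a) = 0.106246 rad = 6.0875°
d = R·c = 6371 × 0.106246 = 676.9 km

676.9 km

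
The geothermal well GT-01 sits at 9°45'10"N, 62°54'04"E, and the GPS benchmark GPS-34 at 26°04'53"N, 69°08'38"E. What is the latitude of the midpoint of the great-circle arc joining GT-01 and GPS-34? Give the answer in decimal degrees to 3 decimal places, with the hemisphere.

GT-01: φ = +9.75278°, λ = +62.90111°
GPS-34: φ = +26.08139°, λ = +69.14389°
Bx = cos φ₂ cos Δλ = 0.892844,  By = cos φ₂ sin Δλ = 0.097668
φₘ = atan2(sin φ₁ + sin φ₂, √((cos φ₁ + Bx)² + By²)) = 17.94195°
λₘ = λ₁ + atan2(By, cos φ₁ + Bx) = 65.87757°

17.942°N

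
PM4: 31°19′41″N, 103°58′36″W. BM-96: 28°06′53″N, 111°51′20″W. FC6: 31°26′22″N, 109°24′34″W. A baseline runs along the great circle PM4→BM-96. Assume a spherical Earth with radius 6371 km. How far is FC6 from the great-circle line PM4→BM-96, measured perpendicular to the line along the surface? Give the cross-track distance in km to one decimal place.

225.5 km

PM4: φ = +31.32806°, λ = -103.97667°
BM-96: φ = +28.11472°, λ = -111.85556°
FC6: φ = +31.43944°, λ = -109.40944°
δ₁₃ = central angle PM4→FC6 = 0.080963 rad  (haversine)
θ₁₃ = bearing PM4→FC6 = 272.790°,  θ₁₂ = bearing PM4→BM-96 = 246.838°
dₓₜ = R·arcsin(sin δ₁₃ · sin(θ₁₃ − θ₁₂)) = 6371·arcsin(0.08087·sin(25.952°)) = 225.530 km
|dₓₜ| = 225.530 km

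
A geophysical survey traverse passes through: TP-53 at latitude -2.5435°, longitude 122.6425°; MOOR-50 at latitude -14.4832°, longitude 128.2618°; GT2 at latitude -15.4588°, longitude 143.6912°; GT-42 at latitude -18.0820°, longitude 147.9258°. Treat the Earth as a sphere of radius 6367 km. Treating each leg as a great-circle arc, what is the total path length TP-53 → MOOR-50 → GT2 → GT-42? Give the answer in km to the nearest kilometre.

TP-53→MOOR-50: c = 0.229775 rad, d = 1462.98 km
MOOR-50→GT2: c = 0.260653 rad, d = 1659.58 km
GT2→GT-42: c = 0.084276 rad, d = 536.58 km
Total = 1462.98 + 1659.58 + 536.58 = 3659.14 km

3659 km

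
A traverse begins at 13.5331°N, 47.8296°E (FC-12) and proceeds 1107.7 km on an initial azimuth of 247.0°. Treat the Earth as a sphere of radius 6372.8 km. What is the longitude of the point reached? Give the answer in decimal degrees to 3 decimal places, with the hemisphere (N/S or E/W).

38.541°E

δ = d/R = 1107.7/6372.8 = 0.173817 rad
φ₂ = arcsin(sin φ₁ cos δ + cos φ₁ sin δ cos θ)
   = arcsin(0.23401·0.98493 + 0.97223·0.17294·-0.39073) = 9.48463°
λ₂ = λ₁ + atan2(sin θ sin δ cos φ₁, cos δ − sin φ₁ sin φ₂) = 38.54136°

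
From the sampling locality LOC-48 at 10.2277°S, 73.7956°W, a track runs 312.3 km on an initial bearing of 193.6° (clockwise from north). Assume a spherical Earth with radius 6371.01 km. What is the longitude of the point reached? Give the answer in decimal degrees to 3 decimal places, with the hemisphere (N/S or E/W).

74.473°W

δ = d/R = 312.3/6371.01 = 0.049019 rad
φ₂ = arcsin(sin φ₁ cos δ + cos φ₁ sin δ cos θ)
   = arcsin(-0.17756·0.99880 + 0.98411·0.04900·-0.97196) = -12.95677°
λ₂ = λ₁ + atan2(sin θ sin δ cos φ₁, cos δ − sin φ₁ sin φ₂) = -74.47301°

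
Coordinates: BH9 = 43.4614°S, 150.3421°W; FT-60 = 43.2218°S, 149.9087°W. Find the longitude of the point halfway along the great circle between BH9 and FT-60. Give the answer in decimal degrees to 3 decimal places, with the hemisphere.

Bx = cos φ₂ cos Δλ = 0.728687,  By = cos φ₂ sin Δλ = 0.005512
φₘ = atan2(sin φ₁ + sin φ₂, √((cos φ₁ + Bx)² + By²)) = -43.34180°
λₘ = λ₁ + atan2(By, cos φ₁ + Bx) = -150.12497°

150.125°W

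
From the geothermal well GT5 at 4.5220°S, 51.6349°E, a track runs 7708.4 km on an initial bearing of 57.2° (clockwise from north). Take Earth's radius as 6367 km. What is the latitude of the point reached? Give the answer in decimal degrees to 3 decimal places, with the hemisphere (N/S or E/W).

28.529°N

δ = d/R = 7708.4/6367 = 1.210680 rad
φ₂ = arcsin(sin φ₁ cos δ + cos φ₁ sin δ cos θ)
   = arcsin(-0.07884·0.35238 + 0.99689·0.93586·0.54171) = 28.52878°
λ₂ = λ₁ + atan2(sin θ sin δ cos φ₁, cos δ − sin φ₁ sin φ₂) = 115.19052°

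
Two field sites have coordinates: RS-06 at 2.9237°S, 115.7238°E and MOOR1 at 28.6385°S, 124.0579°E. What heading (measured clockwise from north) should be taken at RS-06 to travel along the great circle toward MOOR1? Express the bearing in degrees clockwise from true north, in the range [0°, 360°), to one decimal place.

Δλ = 8.3341°
y = sin Δλ · cos φ₂ = 0.127213
x = cos φ₁ sin φ₂ − sin φ₁ cos φ₂ cos Δλ = -0.434365
θ = atan2(y, x) = 163.6762° → 163.6762° (mod 360°)

163.7°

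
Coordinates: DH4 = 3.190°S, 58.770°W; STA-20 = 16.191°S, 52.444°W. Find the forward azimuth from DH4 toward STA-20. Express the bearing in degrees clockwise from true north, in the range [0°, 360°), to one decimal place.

154.8°

Δλ = 6.3260°
y = sin Δλ · cos φ₂ = 0.105815
x = cos φ₁ sin φ₂ − sin φ₁ cos φ₂ cos Δλ = -0.225293
θ = atan2(y, x) = 154.8416° → 154.8416° (mod 360°)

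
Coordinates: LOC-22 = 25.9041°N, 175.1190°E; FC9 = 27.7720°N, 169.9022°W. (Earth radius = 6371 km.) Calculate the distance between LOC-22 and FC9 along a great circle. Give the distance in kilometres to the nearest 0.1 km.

Δφ = 1.8679°,  Δλ = 14.9788°
a = sin²(Δφ/2) + cos φ₁ cos φ₂ sin²(Δλ/2) = 0.013788
c = 2·arcsin(√a) = 0.235384 rad = 13.4865°
d = R·c = 6371 × 0.235384 = 1499.6 km

1499.6 km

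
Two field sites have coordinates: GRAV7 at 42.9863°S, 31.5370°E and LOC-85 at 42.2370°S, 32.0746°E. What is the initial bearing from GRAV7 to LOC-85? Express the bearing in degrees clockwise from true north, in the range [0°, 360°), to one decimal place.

28.0°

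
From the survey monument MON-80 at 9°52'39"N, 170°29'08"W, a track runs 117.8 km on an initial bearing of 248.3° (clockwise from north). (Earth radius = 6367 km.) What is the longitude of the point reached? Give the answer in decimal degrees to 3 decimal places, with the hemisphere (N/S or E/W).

MON-80: φ = +9.87750°, λ = -170.48556°
δ = d/R = 117.8/6367 = 0.018502 rad
φ₂ = arcsin(sin φ₁ cos δ + cos φ₁ sin δ cos θ)
   = arcsin(0.17154·0.99983 + 0.98518·0.01850·-0.36975) = 9.48409°
λ₂ = λ₁ + atan2(sin θ sin δ cos φ₁, cos δ − sin φ₁ sin φ₂) = -171.48414°

171.484°W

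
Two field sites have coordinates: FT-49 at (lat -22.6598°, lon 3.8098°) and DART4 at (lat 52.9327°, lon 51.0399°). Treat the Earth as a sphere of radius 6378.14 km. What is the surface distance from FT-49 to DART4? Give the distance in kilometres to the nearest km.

9570 km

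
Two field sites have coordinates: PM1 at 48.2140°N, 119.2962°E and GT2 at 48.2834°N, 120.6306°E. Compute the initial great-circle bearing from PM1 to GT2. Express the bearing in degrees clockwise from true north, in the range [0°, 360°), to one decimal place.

Δλ = 1.3344°
y = sin Δλ · cos φ₂ = 0.015497
x = cos φ₁ sin φ₂ − sin φ₁ cos φ₂ cos Δλ = 0.001346
θ = atan2(y, x) = 85.0365° → 85.0365° (mod 360°)

85.0°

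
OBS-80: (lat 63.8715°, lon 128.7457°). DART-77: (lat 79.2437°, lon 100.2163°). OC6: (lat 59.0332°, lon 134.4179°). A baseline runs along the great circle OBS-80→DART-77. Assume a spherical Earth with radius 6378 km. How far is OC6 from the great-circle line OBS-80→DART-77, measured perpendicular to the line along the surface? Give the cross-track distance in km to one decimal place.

δ₁₃ = central angle OBS-80→OC6 = 0.096710 rad  (haversine)
θ₁₃ = bearing OBS-80→OC6 = 148.219°,  θ₁₂ = bearing OBS-80→DART-77 = 342.657°
dₓₜ = R·arcsin(sin δ₁₃ · sin(θ₁₃ − θ₁₂)) = 6378·arcsin(0.09656·sin(-194.438°)) = 153.571 km
|dₓₜ| = 153.571 km

153.6 km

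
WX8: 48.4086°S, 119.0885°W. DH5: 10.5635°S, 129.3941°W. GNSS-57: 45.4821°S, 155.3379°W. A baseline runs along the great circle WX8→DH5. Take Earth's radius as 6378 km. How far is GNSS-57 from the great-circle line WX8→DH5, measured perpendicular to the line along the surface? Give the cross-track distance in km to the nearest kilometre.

δ₁₃ = central angle WX8→GNSS-57 = 0.430843 rad  (haversine)
θ₁₃ = bearing WX8→GNSS-57 = 263.064°,  θ₁₂ = bearing WX8→DH5 = 343.706°
dₓₜ = R·arcsin(sin δ₁₃ · sin(θ₁₃ − θ₁₂)) = 6378·arcsin(0.41764·sin(-80.643°)) = -2708.965 km
|dₓₜ| = 2708.965 km

2709 km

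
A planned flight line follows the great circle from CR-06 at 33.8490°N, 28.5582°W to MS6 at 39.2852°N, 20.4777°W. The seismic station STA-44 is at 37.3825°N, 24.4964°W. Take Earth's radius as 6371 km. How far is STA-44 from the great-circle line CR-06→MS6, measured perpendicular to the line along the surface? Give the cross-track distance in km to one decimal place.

54.3 km

δ₁₃ = central angle CR-06→STA-44 = 0.084389 rad  (haversine)
θ₁₃ = bearing CR-06→STA-44 = 41.893°,  θ₁₂ = bearing CR-06→MS6 = 47.694°
dₓₜ = R·arcsin(sin δ₁₃ · sin(θ₁₃ − θ₁₂)) = 6371·arcsin(0.08429·sin(-5.801°)) = -54.278 km
|dₓₜ| = 54.278 km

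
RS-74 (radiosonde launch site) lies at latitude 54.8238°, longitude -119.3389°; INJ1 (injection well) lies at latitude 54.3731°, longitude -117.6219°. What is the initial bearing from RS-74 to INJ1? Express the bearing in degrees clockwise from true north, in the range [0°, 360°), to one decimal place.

Δλ = 1.7170°
y = sin Δλ · cos φ₂ = 0.017453
x = cos φ₁ sin φ₂ − sin φ₁ cos φ₂ cos Δλ = -0.007652
θ = atan2(y, x) = 113.6747° → 113.6747° (mod 360°)

113.7°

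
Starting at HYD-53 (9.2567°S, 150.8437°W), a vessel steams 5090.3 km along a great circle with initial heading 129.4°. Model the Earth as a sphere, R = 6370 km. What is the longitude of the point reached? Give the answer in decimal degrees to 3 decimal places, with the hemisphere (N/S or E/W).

108.843°W

δ = d/R = 5090.3/6370 = 0.799105 rad
φ₂ = arcsin(sin φ₁ cos δ + cos φ₁ sin δ cos θ)
   = arcsin(-0.16086·0.69735 + 0.98698·0.71673·-0.63473) = -34.13755°
λ₂ = λ₁ + atan2(sin θ sin δ cos φ₁, cos δ − sin φ₁ sin φ₂) = -108.84289°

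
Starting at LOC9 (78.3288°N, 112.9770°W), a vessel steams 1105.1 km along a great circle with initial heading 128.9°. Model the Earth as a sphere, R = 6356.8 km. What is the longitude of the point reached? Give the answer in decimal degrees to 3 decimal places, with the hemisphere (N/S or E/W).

89.205°W

δ = d/R = 1105.1/6356.8 = 0.173845 rad
φ₂ = arcsin(sin φ₁ cos δ + cos φ₁ sin δ cos θ)
   = arcsin(0.97932·0.98493 + 0.20230·0.17297·-0.62796) = 70.49117°
λ₂ = λ₁ + atan2(sin θ sin δ cos φ₁, cos δ − sin φ₁ sin φ₂) = -89.20538°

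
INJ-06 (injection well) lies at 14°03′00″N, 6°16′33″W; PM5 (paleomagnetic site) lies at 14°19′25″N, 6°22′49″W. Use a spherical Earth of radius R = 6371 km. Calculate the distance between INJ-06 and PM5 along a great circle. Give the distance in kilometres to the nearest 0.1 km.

INJ-06: φ = +14.05000°, λ = -6.27583°
PM5: φ = +14.32361°, λ = -6.38028°
Δφ = 0.2736°,  Δλ = -0.1044°
a = sin²(Δφ/2) + cos φ₁ cos φ₂ sin²(Δλ/2) = 0.000006
c = 2·arcsin(√a) = 0.005092 rad = 0.2917°
d = R·c = 6371 × 0.005092 = 32.4 km

32.4 km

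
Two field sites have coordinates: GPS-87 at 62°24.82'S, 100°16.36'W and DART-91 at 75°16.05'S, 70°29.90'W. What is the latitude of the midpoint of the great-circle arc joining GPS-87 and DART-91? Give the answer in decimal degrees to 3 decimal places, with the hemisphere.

69.435°S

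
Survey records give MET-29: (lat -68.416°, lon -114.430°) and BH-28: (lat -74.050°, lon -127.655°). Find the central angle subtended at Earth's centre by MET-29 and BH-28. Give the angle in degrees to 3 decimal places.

7.027°

Δφ = -5.6340°,  Δλ = -13.2250°
a = sin²(Δφ/2) + cos φ₁ cos φ₂ sin²(Δλ/2) = 0.003756
c = 2·arcsin(√a) = 0.122646 rad = 7.0271°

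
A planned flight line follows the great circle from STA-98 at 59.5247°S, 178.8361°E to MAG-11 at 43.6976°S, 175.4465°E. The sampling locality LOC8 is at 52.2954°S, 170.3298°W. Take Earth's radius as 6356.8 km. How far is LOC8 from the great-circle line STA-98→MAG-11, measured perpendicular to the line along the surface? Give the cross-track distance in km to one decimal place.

δ₁₃ = central angle STA-98→LOC8 = 0.164370 rad  (haversine)
θ₁₃ = bearing STA-98→LOC8 = 44.632°,  θ₁₂ = bearing STA-98→MAG-11 = 351.057°
dₓₜ = R·arcsin(sin δ₁₃ · sin(θ₁₃ − θ₁₂)) = 6356.8·arcsin(0.16363·sin(-306.425°)) = 839.388 km
|dₓₜ| = 839.388 km

839.4 km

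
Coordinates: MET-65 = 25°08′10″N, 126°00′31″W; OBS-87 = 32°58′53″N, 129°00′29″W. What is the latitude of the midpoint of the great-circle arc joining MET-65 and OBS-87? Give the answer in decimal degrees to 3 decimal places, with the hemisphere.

MET-65: φ = +25.13611°, λ = -126.00861°
OBS-87: φ = +32.98139°, λ = -129.00806°
Bx = cos φ₂ cos Δλ = 0.837698,  By = cos φ₂ sin Δλ = -0.043894
φₘ = atan2(sin φ₁ + sin φ₂, √((cos φ₁ + Bx)² + By²)) = 29.06707°
λₘ = λ₁ + atan2(By, cos φ₁ + Bx) = -127.45118°

29.067°N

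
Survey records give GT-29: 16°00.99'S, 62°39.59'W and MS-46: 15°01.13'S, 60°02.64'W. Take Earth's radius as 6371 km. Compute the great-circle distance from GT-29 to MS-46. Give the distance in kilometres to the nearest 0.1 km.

GT-29: φ = -16.01650°, λ = -62.65983°
MS-46: φ = -15.01883°, λ = -60.04400°
Δφ = 0.9977°,  Δλ = 2.6158°
a = sin²(Δφ/2) + cos φ₁ cos φ₂ sin²(Δλ/2) = 0.000559
c = 2·arcsin(√a) = 0.047311 rad = 2.7107°
d = R·c = 6371 × 0.047311 = 301.4 km

301.4 km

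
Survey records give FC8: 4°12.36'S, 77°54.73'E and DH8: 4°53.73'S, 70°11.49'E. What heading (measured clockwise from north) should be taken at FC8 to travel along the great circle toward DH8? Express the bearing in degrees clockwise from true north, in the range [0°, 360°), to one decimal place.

264.6°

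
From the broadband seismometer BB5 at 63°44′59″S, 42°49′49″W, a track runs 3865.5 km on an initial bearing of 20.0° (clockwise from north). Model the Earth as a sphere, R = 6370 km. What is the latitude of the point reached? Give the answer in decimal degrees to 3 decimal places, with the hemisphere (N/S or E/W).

29.982°S

BB5: φ = -63.74972°, λ = -42.83028°
δ = d/R = 3865.5/6370 = 0.606829 rad
φ₂ = arcsin(sin φ₁ cos δ + cos φ₁ sin δ cos θ)
   = arcsin(-0.89687·0.82146 + 0.44229·0.57027·0.93969) = -29.98216°
λ₂ = λ₁ + atan2(sin θ sin δ cos φ₁, cos δ − sin φ₁ sin φ₂) = -29.81711°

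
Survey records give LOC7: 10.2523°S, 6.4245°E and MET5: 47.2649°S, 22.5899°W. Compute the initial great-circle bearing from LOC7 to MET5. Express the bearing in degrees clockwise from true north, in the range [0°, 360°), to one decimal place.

208.1°

Δλ = -29.0144°
y = sin Δλ · cos φ₂ = -0.329146
x = cos φ₁ sin φ₂ − sin φ₁ cos φ₂ cos Δλ = -0.617149
θ = atan2(y, x) = -151.9275° → 208.0725° (mod 360°)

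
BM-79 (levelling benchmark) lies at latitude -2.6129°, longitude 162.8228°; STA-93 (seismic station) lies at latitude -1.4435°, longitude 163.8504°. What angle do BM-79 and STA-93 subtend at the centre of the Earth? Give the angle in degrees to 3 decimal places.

1.556°

Δφ = 1.1694°,  Δλ = 1.0276°
a = sin²(Δφ/2) + cos φ₁ cos φ₂ sin²(Δλ/2) = 0.000184
c = 2·arcsin(√a) = 0.027163 rad = 1.5563°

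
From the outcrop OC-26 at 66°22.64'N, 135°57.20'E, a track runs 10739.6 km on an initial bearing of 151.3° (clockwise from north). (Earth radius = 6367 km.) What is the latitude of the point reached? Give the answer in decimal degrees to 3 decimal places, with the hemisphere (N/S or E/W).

27.073°S

OC-26: φ = +66.37733°, λ = +135.95333°
δ = d/R = 10739.6/6367 = 1.686760 rad
φ₂ = arcsin(sin φ₁ cos δ + cos φ₁ sin δ cos θ)
   = arcsin(0.91620·-0.11570 + 0.40071·0.99328·-0.87715) = -27.07331°
λ₂ = λ₁ + atan2(sin θ sin δ cos φ₁, cos δ − sin φ₁ sin φ₂) = 168.34455°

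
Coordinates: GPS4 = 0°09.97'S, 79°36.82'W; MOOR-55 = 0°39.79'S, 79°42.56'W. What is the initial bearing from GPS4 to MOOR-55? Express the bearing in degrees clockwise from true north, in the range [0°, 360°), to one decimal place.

GPS4: φ = -0.16617°, λ = -79.61367°
MOOR-55: φ = -0.66317°, λ = -79.70933°
Δλ = -0.0957°
y = sin Δλ · cos φ₂ = -0.001670
x = cos φ₁ sin φ₂ − sin φ₁ cos φ₂ cos Δλ = -0.008674
θ = atan2(y, x) = -169.1051° → 190.8949° (mod 360°)

190.9°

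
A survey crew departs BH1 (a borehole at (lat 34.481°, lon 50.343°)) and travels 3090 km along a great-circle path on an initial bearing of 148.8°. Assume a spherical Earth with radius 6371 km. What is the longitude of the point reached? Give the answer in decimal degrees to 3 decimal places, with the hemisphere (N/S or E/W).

δ = d/R = 3090/6371 = 0.485010 rad
φ₂ = arcsin(sin φ₁ cos δ + cos φ₁ sin δ cos θ)
   = arcsin(0.56613·0.88467 + 0.82431·0.46622·-0.85536) = 9.91089°
λ₂ = λ₁ + atan2(sin θ sin δ cos φ₁, cos δ − sin φ₁ sin φ₂) = 64.53500°

64.535°E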